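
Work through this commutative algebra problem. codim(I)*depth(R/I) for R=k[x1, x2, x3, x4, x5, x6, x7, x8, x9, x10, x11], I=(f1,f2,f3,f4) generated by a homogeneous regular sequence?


codim=4, depth=dim(R/I)=11-4=7
Product=4*7=28


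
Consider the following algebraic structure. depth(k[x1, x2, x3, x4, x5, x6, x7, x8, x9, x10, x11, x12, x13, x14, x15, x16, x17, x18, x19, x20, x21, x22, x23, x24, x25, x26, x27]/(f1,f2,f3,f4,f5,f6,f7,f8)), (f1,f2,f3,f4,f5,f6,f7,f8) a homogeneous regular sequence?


depth(R)=27
depth(R/I)=27-8=19


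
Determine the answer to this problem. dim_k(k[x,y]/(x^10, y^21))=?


Basis: x^i*y^j, i<10, j<21
10*21=210


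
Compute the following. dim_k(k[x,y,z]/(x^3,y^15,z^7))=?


Basis: x^iy^jz^k, i<3,j<15,k<7
3*15*7=315


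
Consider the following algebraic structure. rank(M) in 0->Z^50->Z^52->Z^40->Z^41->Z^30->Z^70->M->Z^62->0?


Alt sum=0:
(-1)^0*50 + (-1)^1*52 + (-1)^2*40 + (-1)^3*41 + (-1)^4*30 + (-1)^5*70 + (-1)^6*? + (-1)^7*62=0
rank(M)=105


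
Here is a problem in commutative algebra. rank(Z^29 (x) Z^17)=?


rank(M(x)N) = rank(M)*rank(N)
29*17 = 493


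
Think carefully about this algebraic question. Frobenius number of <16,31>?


gcd(16,31)=1 => F=ab-a-b=16*31-16-31=496-47=449


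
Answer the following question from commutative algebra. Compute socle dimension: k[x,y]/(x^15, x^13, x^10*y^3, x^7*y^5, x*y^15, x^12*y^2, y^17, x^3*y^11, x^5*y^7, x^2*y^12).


Socle = ann(m) = span of standard monomials u with x*u, y*u in I (staircase corners).
Redundant generators: x^15
Minimal generators: x^13, x^12*y^2, x^10*y^3, x^7*y^5, x^5*y^7, x^3*y^11, x^2*y^12, x*y^15, y^17
Corners: y^16, xy^14, x^2y^11, x^4y^10, x^6y^6, x^9y^4, x^11y^2, x^12y
Socle dim=8


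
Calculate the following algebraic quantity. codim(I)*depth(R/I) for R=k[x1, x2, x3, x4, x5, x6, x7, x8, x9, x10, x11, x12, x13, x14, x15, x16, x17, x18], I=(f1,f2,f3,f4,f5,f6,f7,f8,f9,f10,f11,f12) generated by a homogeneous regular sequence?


codim=12, depth=dim(R/I)=18-12=6
Product=12*6=72


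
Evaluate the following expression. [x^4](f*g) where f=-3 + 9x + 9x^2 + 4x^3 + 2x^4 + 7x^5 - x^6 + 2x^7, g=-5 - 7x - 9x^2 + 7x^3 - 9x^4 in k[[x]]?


[x^4] = sum a_i*b_j, i+j=4
  -3*-9=27
  9*7=63
  9*-9=-81
  4*-7=-28
  2*-5=-10
Sum=-29


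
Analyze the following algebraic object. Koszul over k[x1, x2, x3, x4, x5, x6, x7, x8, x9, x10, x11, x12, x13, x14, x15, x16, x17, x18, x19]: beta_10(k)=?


C(n,i)=C(19,10)=92378


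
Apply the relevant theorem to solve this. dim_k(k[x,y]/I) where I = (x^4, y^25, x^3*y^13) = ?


k[x,y]/I, I = (x^4, y^25, x^3*y^13)
Rect: 4x25=100. Corner: (4-3)x(25-13)=12.
dim = 100-12 = 88


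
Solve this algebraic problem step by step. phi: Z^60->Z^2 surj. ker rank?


rank(ker) = 60-2 = 58


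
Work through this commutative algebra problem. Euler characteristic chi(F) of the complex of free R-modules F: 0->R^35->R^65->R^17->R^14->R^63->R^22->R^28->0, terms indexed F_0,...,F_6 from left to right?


chi = sum (-1)^i * rank:
(-1)^0*35=35
(-1)^1*65=-65
(-1)^2*17=17
(-1)^3*14=-14
(-1)^4*63=63
(-1)^5*22=-22
(-1)^6*28=28
chi=42


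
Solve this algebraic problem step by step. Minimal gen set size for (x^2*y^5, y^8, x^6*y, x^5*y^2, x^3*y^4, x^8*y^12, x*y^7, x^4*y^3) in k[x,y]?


Remove redundant (divisible by others).
x^8*y^12 redundant.
Min: x^6*y, x^5*y^2, x^4*y^3, x^3*y^4, x^2*y^5, x*y^7, y^8
Count=7


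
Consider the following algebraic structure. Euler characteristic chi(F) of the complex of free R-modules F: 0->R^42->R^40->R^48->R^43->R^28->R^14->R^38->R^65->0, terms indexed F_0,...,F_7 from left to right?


chi = sum (-1)^i * rank:
(-1)^0*42=42
(-1)^1*40=-40
(-1)^2*48=48
(-1)^3*43=-43
(-1)^4*28=28
(-1)^5*14=-14
(-1)^6*38=38
(-1)^7*65=-65
chi=-6


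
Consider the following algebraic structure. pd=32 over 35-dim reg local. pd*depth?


pd+depth=35
depth=35-32=3
pd*depth=32*3=96


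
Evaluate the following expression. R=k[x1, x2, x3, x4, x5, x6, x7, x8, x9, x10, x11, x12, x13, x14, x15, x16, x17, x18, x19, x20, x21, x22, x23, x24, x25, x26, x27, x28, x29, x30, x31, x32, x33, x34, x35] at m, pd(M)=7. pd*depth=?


pd+depth=35
depth=35-7=28
pd*depth=7*28=196


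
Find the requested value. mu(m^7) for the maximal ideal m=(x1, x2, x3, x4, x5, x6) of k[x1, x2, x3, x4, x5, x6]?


Graded Nakayama: mu(m^d) = dim_k (m^d/m^(d+1)) = #degree-7 monomials in 6 vars
C(n+d-1,d)=C(12,7)=792


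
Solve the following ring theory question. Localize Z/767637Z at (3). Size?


3-primary part: 767637=3^10*13
Size=3^10=59049


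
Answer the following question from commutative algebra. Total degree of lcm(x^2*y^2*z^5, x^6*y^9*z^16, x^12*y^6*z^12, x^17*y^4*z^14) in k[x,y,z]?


lcm = componentwise max:
x: max(2,6,12,17)=17
y: max(2,9,6,4)=9
z: max(5,16,12,14)=16
Total=17+9+16=42


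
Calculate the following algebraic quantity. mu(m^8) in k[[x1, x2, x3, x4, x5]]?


C(n+d-1,d)=C(12,8)=495


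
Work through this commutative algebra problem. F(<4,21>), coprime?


gcd(4,21)=1 => F=ab-a-b=4*21-4-21=84-25=59


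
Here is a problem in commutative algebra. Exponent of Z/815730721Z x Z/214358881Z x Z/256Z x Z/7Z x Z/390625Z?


Exponent = lcm of the cyclic orders; pairwise coprime => product.
13^8*11^8*2^8*7^1*5^8=815730721*214358881*256*7*390625=122401387185618240700000000


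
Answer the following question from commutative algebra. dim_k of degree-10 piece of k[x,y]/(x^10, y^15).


k[x,y], I = (x^10, y^15), d = 10
Need i < 10 and d-i < 15.
Range: 0 <= i <= 9.
H(10) = 10


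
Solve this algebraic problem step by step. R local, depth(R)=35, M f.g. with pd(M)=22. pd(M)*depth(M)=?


pd+depth=35
depth=35-22=13
pd*depth=22*13=286


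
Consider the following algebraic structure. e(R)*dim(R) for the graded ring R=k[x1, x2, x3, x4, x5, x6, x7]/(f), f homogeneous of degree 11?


e(R)=deg(f)=11, dim(R)=7-1=6
e*dim=11*6=66


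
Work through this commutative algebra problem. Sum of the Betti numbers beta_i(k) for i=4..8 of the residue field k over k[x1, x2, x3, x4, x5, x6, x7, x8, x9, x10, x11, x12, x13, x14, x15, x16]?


Koszul resolution: beta_i(k)=C(n,i), n=16
C(16,4)=1820, C(16,5)=4368, C(16,6)=8008, C(16,7)=11440, C(16,8)=12870
Sum=38506


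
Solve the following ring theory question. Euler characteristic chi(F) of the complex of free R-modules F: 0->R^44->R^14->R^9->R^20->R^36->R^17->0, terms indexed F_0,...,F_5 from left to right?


chi = sum (-1)^i * rank:
(-1)^0*44=44
(-1)^1*14=-14
(-1)^2*9=9
(-1)^3*20=-20
(-1)^4*36=36
(-1)^5*17=-17
chi=38


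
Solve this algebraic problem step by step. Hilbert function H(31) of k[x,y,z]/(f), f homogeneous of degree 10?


C(33,2)-C(23,2)=528-253=275


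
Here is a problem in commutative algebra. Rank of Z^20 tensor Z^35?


rank(M(x)N) = rank(M)*rank(N)
20*35 = 700


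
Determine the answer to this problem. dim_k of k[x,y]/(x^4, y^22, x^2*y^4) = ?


k[x,y]/I, I = (x^4, y^22, x^2*y^4)
Rect: 4x22=88. Corner: (4-2)x(22-4)=36.
dim = 88-36 = 52


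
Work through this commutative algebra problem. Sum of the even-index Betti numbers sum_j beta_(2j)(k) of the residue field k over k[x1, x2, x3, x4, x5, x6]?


Koszul resolution: beta_i(k)=C(n,i), n=6
sum_even C(6,i) = 2^(n-1) = 2^5 = 32


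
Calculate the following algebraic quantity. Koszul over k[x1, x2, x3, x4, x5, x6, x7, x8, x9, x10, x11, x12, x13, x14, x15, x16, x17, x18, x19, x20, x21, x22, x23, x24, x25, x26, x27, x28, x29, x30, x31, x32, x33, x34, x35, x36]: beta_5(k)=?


C(n,i)=C(36,5)=376992


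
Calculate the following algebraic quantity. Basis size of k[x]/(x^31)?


Basis: 1,x,...,x^30
dim=31


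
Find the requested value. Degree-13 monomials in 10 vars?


C(d+n-1,n-1)=C(22,9)=497420


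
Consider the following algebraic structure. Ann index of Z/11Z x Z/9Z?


Exponent = lcm of the cyclic orders; pairwise coprime => product.
11^1*3^2=11*9=99


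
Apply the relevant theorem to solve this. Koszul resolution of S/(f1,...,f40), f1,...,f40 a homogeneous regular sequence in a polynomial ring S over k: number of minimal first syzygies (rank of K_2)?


Regular sequence => Koszul complex is the minimal free resolution.
Syz_1 minimally generated by Koszul relations f_i*e_j - f_j*e_i (i<j): mu(Syz_1) = beta_2 = C(m,2) = m(m-1)/2
m=40
40*39/2 = 780


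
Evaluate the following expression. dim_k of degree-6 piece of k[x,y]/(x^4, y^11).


k[x,y], I = (x^4, y^11), d = 6
Need i < 4 and d-i < 11.
Range: 0 <= i <= 3.
H(6) = 4


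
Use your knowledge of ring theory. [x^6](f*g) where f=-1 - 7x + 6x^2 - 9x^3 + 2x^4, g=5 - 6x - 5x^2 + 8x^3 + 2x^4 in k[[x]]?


[x^6] = sum a_i*b_j, i+j=6
  6*2=12
  -9*8=-72
  2*-5=-10
Sum=-70


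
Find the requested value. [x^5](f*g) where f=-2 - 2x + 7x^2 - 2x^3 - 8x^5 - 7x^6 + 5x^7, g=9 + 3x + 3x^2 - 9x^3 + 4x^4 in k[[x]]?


[x^5] = sum a_i*b_j, i+j=5
  -2*4=-8
  7*-9=-63
  -2*3=-6
  -8*9=-72
Sum=-149


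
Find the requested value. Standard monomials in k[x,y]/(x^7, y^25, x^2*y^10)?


k[x,y]/I, I = (x^7, y^25, x^2*y^10)
Rect: 7x25=175. Corner: (7-2)x(25-10)=75.
dim = 175-75 = 100


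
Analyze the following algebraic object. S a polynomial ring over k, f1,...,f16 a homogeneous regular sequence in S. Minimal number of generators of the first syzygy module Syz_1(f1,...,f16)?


Regular sequence => Koszul complex is the minimal free resolution.
Syz_1 minimally generated by Koszul relations f_i*e_j - f_j*e_i (i<j): mu(Syz_1) = beta_2 = C(m,2) = m(m-1)/2
m=16
16*15/2 = 120


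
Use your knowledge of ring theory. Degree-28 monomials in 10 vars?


C(d+n-1,n-1)=C(37,9)=124403620


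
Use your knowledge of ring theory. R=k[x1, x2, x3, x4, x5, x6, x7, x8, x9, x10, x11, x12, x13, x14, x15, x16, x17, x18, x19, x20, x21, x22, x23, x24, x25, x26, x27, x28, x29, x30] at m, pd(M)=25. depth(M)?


pd+depth=depth(R)=30
depth=30-25=5


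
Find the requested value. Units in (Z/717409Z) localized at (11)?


Local ring = Z/14641Z.
phi(14641) = 11^3*(11-1) = 13310


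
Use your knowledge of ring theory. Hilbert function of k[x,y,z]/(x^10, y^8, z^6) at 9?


Need i<10, j<8, k<6 with i+j+k=9.
For each i, j ranges over max(0,9-i-5)..min(7,9-i):
  i=0: j in [4,7] -> 4
  i=1: j in [3,7] -> 5
  i=2: j in [2,7] -> 6
  i=3: j in [1,6] -> 6
  i=4: j in [0,5] -> 6
  i=5: j in [0,4] -> 5
  i=6: j in [0,3] -> 4
  i=7: j in [0,2] -> 3
  i=8: j in [0,1] -> 2
  i=9: j in [0,0] -> 1
H(9) = 4+5+6+6+6+5+4+3+2+1 = 42


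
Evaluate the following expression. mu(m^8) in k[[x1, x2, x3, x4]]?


C(n+d-1,d)=C(11,8)=165


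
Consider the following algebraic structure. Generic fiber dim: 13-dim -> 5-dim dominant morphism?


dim(fiber)=dim(X)-dim(Y)=13-5=8


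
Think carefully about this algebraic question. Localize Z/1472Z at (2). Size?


2-primary part: 1472=2^6*23
Size=2^6=64


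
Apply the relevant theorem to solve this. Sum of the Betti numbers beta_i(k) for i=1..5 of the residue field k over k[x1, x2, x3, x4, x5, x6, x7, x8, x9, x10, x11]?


Koszul resolution: beta_i(k)=C(n,i), n=11
C(11,1)=11, C(11,2)=55, C(11,3)=165, C(11,4)=330, C(11,5)=462
Sum=1023


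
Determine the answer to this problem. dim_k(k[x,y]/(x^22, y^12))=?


Basis: x^i*y^j, i<22, j<12
22*12=264


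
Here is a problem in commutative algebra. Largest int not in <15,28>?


gcd(15,28)=1 => F=ab-a-b=15*28-15-28=420-43=377


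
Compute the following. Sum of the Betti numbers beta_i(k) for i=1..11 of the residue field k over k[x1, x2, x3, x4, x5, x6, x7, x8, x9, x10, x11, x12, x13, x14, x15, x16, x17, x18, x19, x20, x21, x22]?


Koszul resolution: beta_i(k)=C(n,i), n=22
C(22,1)=22, C(22,2)=231, C(22,3)=1540, C(22,4)=7315, C(22,5)=26334, C(22,6)=74613, C(22,7)=170544, C(22,8)=319770, C(22,9)=497420, C(22,10)=646646, C(22,11)=705432
Sum=2449867


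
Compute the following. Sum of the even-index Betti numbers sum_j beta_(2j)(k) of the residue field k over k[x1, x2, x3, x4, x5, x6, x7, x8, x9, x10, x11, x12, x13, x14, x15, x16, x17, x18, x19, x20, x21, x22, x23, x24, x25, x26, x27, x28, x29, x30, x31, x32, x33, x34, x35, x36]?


Koszul resolution: beta_i(k)=C(n,i), n=36
sum_even C(36,i) = 2^(n-1) = 2^35 = 34359738368


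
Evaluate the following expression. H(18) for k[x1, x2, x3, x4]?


C(d+n-1,n-1)=C(21,3)=1330


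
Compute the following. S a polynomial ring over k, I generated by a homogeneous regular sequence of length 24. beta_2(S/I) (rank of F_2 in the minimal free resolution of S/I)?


Regular sequence => Koszul complex is the minimal free resolution.
Syz_1 minimally generated by Koszul relations f_i*e_j - f_j*e_i (i<j): mu(Syz_1) = beta_2 = C(m,2) = m(m-1)/2
m=24
24*23/2 = 276


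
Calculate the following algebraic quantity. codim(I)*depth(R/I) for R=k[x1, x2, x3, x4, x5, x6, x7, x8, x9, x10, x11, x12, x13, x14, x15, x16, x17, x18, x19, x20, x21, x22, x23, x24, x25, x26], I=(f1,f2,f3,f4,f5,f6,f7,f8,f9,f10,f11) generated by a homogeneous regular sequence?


codim=11, depth=dim(R/I)=26-11=15
Product=11*15=165


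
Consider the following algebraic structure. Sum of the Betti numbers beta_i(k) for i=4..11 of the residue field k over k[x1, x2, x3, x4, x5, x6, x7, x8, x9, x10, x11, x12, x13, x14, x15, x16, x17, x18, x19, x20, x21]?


Koszul resolution: beta_i(k)=C(n,i), n=21
C(21,4)=5985, C(21,5)=20349, C(21,6)=54264, C(21,7)=116280, C(21,8)=203490, C(21,9)=293930, C(21,10)=352716, C(21,11)=352716
Sum=1399730


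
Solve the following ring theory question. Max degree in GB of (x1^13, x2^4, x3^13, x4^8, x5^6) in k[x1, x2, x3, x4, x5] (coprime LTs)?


Pure powers, coprime LTs => already GB.
Degrees: 13, 4, 13, 8, 6
Max=13


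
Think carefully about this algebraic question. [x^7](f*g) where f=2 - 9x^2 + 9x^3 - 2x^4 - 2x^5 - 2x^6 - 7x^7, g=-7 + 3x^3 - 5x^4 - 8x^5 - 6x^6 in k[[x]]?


[x^7] = sum a_i*b_j, i+j=7
  -9*-8=72
  9*-5=-45
  -2*3=-6
  -7*-7=49
Sum=70


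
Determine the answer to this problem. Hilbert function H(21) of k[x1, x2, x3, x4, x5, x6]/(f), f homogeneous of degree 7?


C(26,5)-C(19,5)=65780-11628=54152


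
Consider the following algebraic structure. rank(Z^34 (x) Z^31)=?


rank(M(x)N) = rank(M)*rank(N)
34*31 = 1054


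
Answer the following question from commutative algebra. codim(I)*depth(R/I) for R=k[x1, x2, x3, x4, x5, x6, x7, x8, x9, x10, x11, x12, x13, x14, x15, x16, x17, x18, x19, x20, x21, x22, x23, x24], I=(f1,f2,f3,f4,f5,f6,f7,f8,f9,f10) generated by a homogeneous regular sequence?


codim=10, depth=dim(R/I)=24-10=14
Product=10*14=140


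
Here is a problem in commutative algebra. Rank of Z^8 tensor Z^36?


rank(M(x)N) = rank(M)*rank(N)
8*36 = 288


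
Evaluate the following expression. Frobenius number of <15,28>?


gcd(15,28)=1 => F=ab-a-b=15*28-15-28=420-43=377


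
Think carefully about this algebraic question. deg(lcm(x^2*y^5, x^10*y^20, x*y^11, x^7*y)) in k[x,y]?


lcm = componentwise max:
x: max(2,10,1,7)=10
y: max(5,20,11,1)=20
Total=10+20=30


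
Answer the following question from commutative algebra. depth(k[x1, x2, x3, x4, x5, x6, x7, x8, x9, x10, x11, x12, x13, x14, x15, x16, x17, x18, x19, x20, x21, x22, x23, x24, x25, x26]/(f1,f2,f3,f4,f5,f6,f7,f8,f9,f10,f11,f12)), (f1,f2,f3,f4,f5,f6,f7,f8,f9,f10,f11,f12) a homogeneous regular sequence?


depth(R)=26
depth(R/I)=26-12=14


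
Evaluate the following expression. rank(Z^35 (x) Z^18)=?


rank(M(x)N) = rank(M)*rank(N)
35*18 = 630


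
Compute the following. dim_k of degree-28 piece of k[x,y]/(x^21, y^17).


k[x,y], I = (x^21, y^17), d = 28
Need i < 21 and d-i < 17.
Range: 12 <= i <= 20.
H(28) = 9


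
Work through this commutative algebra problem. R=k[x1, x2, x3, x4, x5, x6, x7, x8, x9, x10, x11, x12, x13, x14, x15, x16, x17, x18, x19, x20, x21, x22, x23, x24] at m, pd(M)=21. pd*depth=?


pd+depth=24
depth=24-21=3
pd*depth=21*3=63


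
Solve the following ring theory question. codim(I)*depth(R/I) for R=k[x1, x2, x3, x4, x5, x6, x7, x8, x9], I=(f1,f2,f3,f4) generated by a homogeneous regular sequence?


codim=4, depth=dim(R/I)=9-4=5
Product=4*5=20


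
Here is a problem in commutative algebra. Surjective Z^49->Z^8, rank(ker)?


rank(ker) = 49-8 = 41


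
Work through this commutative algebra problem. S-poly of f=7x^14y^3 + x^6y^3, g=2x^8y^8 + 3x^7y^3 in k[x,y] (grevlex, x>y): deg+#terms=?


LT(f)=7x^14y^3, LT(g)=2x^8y^8
lcm(LM)=x^14y^8
S(f,g) (scaled by 14 to clear denominators) = 2y^5*f - 7x^6*g = -21x^13y^3 + 2x^6y^8
2 terms, deg 16.
16+2=18


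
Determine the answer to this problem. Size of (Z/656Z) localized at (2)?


2-primary part: 656=2^4*41
Size=2^4=16


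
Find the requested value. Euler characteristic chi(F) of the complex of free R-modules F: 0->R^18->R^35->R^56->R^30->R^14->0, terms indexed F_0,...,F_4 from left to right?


chi = sum (-1)^i * rank:
(-1)^0*18=18
(-1)^1*35=-35
(-1)^2*56=56
(-1)^3*30=-30
(-1)^4*14=14
chi=23


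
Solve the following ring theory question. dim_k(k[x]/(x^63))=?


Basis: 1,x,...,x^62
dim=63


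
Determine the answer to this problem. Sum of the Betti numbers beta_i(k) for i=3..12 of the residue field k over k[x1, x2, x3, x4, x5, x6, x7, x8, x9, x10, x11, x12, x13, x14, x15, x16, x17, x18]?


Koszul resolution: beta_i(k)=C(n,i), n=18
C(18,3)=816, C(18,4)=3060, C(18,5)=8568, C(18,6)=18564, C(18,7)=31824, C(18,8)=43758, C(18,9)=48620, C(18,10)=43758, C(18,11)=31824, C(18,12)=18564
Sum=249356


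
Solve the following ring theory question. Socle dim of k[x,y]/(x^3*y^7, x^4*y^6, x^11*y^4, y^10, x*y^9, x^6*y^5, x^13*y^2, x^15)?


Socle = ann(m) = span of standard monomials u with x*u, y*u in I (staircase corners).
Minimal generators: x^15, x^13*y^2, x^11*y^4, x^6*y^5, x^4*y^6, x^3*y^7, x*y^9, y^10
Corners: y^9, x^2y^8, x^3y^6, x^5y^5, x^10y^4, x^12y^3, x^14y
Socle dim=7


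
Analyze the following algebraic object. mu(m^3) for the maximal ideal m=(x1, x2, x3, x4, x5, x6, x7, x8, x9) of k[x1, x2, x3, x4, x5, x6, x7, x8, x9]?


Graded Nakayama: mu(m^d) = dim_k (m^d/m^(d+1)) = #degree-3 monomials in 9 vars
C(n+d-1,d)=C(11,3)=165


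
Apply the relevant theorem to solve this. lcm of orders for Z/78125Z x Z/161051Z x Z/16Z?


Exponent = lcm of the cyclic orders; pairwise coprime => product.
5^7*11^5*2^4=78125*161051*16=201313750000


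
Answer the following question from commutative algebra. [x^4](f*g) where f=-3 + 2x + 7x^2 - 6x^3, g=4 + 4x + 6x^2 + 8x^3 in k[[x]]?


[x^4] = sum a_i*b_j, i+j=4
  2*8=16
  7*6=42
  -6*4=-24
Sum=34


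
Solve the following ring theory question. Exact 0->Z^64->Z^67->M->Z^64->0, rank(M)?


Alt sum=0:
(-1)^0*64 + (-1)^1*67 + (-1)^2*? + (-1)^3*64=0
rank(M)=67


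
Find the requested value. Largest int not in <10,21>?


gcd(10,21)=1 => F=ab-a-b=10*21-10-21=210-31=179


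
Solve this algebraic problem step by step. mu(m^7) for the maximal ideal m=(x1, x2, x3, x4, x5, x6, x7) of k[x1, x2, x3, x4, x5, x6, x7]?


Graded Nakayama: mu(m^d) = dim_k (m^d/m^(d+1)) = #degree-7 monomials in 7 vars
C(n+d-1,d)=C(13,7)=1716


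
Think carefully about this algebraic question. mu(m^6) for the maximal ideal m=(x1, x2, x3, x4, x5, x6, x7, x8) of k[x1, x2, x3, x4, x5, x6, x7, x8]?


Graded Nakayama: mu(m^d) = dim_k (m^d/m^(d+1)) = #degree-6 monomials in 8 vars
C(n+d-1,d)=C(13,6)=1716


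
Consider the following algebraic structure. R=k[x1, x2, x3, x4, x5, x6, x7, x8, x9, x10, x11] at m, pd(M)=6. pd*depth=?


pd+depth=11
depth=11-6=5
pd*depth=6*5=30


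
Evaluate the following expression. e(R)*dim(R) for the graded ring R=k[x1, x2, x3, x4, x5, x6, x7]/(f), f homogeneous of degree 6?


e(R)=deg(f)=6, dim(R)=7-1=6
e*dim=6*6=36


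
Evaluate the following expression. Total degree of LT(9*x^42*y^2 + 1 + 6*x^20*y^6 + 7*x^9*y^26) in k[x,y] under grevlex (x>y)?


LT: 9*x^42*y^2
deg_x=42, deg_y=2
Total=42+2=44


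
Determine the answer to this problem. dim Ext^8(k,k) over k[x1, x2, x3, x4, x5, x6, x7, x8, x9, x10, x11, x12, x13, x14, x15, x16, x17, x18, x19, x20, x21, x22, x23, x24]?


C(n,i)=C(24,8)=735471


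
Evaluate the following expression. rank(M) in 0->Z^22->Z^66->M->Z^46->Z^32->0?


Alt sum=0:
(-1)^0*22 + (-1)^1*66 + (-1)^2*? + (-1)^3*46 + (-1)^4*32=0
rank(M)=58


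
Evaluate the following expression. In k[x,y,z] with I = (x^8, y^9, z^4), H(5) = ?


Need i<8, j<9, k<4 with i+j+k=5.
For each i, j ranges over max(0,5-i-3)..min(8,5-i):
  i=0: j in [2,5] -> 4
  i=1: j in [1,4] -> 4
  i=2: j in [0,3] -> 4
  i=3: j in [0,2] -> 3
  i=4: j in [0,1] -> 2
  i=5: j in [0,0] -> 1
H(5) = 4+4+4+3+2+1 = 18


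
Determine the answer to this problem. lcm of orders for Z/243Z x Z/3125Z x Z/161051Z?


Exponent = lcm of the cyclic orders; pairwise coprime => product.
3^5*5^5*11^5=243*3125*161051=122298103125


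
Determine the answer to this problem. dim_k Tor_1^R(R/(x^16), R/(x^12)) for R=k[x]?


Tor_1(R/I,R/J)=(I cap J)/IJ=(x^16)/(x^28)
dim=28-16=min(16,12)=12


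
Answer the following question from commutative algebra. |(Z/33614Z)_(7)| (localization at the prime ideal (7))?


7-primary part: 33614=7^5*2
Size=7^5=16807


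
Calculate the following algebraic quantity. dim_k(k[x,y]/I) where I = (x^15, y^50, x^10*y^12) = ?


k[x,y]/I, I = (x^15, y^50, x^10*y^12)
Rect: 15x50=750. Corner: (15-10)x(50-12)=190.
dim = 750-190 = 560


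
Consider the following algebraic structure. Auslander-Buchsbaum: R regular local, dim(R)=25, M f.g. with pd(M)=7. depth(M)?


pd+depth=depth(R)=25
depth=25-7=18


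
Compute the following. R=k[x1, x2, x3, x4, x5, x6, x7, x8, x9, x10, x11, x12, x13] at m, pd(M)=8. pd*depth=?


pd+depth=13
depth=13-8=5
pd*depth=8*5=40


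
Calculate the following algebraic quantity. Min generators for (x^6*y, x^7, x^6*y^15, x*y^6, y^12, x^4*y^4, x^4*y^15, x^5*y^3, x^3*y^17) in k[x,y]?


Remove redundant (divisible by others).
x^6*y^15 redundant.
x^4*y^15 redundant.
x^3*y^17 redundant.
Min: x^7, x^6*y, x^5*y^3, x^4*y^4, x*y^6, y^12
Count=6


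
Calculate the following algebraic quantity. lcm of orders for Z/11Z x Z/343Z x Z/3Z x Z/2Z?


Exponent = lcm of the cyclic orders; pairwise coprime => product.
11^1*7^3*3^1*2^1=11*343*3*2=22638


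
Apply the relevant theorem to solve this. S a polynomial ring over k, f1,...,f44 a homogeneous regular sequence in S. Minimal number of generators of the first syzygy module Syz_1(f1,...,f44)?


Regular sequence => Koszul complex is the minimal free resolution.
Syz_1 minimally generated by Koszul relations f_i*e_j - f_j*e_i (i<j): mu(Syz_1) = beta_2 = C(m,2) = m(m-1)/2
m=44
44*43/2 = 946


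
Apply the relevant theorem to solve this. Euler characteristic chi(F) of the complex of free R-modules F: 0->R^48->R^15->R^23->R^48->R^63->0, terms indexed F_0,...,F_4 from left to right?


chi = sum (-1)^i * rank:
(-1)^0*48=48
(-1)^1*15=-15
(-1)^2*23=23
(-1)^3*48=-48
(-1)^4*63=63
chi=71


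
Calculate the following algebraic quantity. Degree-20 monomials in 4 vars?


C(d+n-1,n-1)=C(23,3)=1771


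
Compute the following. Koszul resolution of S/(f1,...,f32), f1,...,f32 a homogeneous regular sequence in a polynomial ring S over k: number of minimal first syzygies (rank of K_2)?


Regular sequence => Koszul complex is the minimal free resolution.
Syz_1 minimally generated by Koszul relations f_i*e_j - f_j*e_i (i<j): mu(Syz_1) = beta_2 = C(m,2) = m(m-1)/2
m=32
32*31/2 = 496


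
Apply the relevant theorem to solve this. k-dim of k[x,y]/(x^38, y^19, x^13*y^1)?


k[x,y]/I, I = (x^38, y^19, x^13*y^1)
Rect: 38x19=722. Corner: (38-13)x(19-1)=450.
dim = 722-450 = 272


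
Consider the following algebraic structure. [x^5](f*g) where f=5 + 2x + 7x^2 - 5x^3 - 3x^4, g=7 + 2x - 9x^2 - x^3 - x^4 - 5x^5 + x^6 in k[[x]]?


[x^5] = sum a_i*b_j, i+j=5
  5*-5=-25
  2*-1=-2
  7*-1=-7
  -5*-9=45
  -3*2=-6
Sum=5


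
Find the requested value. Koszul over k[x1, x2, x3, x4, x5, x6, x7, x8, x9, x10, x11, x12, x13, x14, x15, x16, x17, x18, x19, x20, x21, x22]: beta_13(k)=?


C(n,i)=C(22,13)=497420


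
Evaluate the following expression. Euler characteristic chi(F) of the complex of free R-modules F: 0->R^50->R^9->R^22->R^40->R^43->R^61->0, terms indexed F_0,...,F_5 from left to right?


chi = sum (-1)^i * rank:
(-1)^0*50=50
(-1)^1*9=-9
(-1)^2*22=22
(-1)^3*40=-40
(-1)^4*43=43
(-1)^5*61=-61
chi=5


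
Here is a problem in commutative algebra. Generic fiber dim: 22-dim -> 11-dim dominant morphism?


dim(fiber)=dim(X)-dim(Y)=22-11=11


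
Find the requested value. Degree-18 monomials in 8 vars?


C(d+n-1,n-1)=C(25,7)=480700


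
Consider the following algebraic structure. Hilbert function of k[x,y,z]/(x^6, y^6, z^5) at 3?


Need i<6, j<6, k<5 with i+j+k=3.
For each i, j ranges over max(0,3-i-4)..min(5,3-i):
  i=0: j in [0,3] -> 4
  i=1: j in [0,2] -> 3
  i=2: j in [0,1] -> 2
  i=3: j in [0,0] -> 1
H(3) = 4+3+2+1 = 10


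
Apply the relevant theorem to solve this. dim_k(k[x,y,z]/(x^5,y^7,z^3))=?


Basis: x^iy^jz^k, i<5,j<7,k<3
5*7*3=105


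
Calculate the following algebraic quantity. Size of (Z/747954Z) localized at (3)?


3-primary part: 747954=3^9*38
Size=3^9=19683


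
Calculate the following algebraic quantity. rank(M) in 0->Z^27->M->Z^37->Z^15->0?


Alt sum=0:
(-1)^0*27 + (-1)^1*? + (-1)^2*37 + (-1)^3*15=0
rank(M)=49


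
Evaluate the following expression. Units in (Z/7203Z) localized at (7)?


Local ring = Z/2401Z.
phi(2401) = 7^3*(7-1) = 2058


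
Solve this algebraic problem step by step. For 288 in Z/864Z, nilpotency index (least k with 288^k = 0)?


288^k mod 864:
k=1: 288
k=2: 0
First zero at k = 2


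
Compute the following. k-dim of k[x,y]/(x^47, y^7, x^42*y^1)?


k[x,y]/I, I = (x^47, y^7, x^42*y^1)
Rect: 47x7=329. Corner: (47-42)x(7-1)=30.
dim = 329-30 = 299


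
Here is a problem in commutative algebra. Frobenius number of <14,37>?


gcd(14,37)=1 => F=ab-a-b=14*37-14-37=518-51=467


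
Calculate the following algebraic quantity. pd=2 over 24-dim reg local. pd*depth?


pd+depth=24
depth=24-2=22
pd*depth=2*22=44


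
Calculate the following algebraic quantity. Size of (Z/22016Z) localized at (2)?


2-primary part: 22016=2^9*43
Size=2^9=512


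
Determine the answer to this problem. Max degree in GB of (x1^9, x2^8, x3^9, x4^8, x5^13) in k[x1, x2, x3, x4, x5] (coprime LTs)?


Pure powers, coprime LTs => already GB.
Degrees: 9, 8, 9, 8, 13
Max=13


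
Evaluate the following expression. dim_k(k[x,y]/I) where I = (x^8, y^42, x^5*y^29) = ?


k[x,y]/I, I = (x^8, y^42, x^5*y^29)
Rect: 8x42=336. Corner: (8-5)x(42-29)=39.
dim = 336-39 = 297


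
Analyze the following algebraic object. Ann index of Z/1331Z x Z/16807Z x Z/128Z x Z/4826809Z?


Exponent = lcm of the cyclic orders; pairwise coprime => product.
11^3*7^5*2^7*13^6=1331*16807*128*4826809=13820964104531584


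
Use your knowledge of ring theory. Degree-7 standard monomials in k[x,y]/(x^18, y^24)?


k[x,y], I = (x^18, y^24), d = 7
Need i < 18 and d-i < 24.
Range: 0 <= i <= 7.
H(7) = 8


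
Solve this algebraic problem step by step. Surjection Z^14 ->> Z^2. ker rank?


rank(ker) = 14-2 = 12


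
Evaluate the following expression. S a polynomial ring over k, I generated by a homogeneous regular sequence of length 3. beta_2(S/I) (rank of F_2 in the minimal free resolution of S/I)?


Regular sequence => Koszul complex is the minimal free resolution.
Syz_1 minimally generated by Koszul relations f_i*e_j - f_j*e_i (i<j): mu(Syz_1) = beta_2 = C(m,2) = m(m-1)/2
m=3
3*2/2 = 3


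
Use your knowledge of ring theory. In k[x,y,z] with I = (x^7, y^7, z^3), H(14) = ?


Need i<7, j<7, k<3 with i+j+k=14.
For each i, j ranges over max(0,14-i-2)..min(6,14-i):
  i=0: j in [12,6] -> 0
  i=1: j in [11,6] -> 0
  i=2: j in [10,6] -> 0
  i=3: j in [9,6] -> 0
  i=4: j in [8,6] -> 0
  i=5: j in [7,6] -> 0
  i=6: j in [6,6] -> 1
H(14) = 0+0+0+0+0+0+1 = 1


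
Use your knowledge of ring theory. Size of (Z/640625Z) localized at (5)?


5-primary part: 640625=5^6*41
Size=5^6=15625


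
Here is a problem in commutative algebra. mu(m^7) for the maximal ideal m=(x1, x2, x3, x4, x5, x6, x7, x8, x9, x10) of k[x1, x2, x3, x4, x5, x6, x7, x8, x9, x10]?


Graded Nakayama: mu(m^d) = dim_k (m^d/m^(d+1)) = #degree-7 monomials in 10 vars
C(n+d-1,d)=C(16,7)=11440


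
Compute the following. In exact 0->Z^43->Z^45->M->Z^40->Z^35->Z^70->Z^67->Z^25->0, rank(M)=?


Alt sum=0:
(-1)^0*43 + (-1)^1*45 + (-1)^2*? + (-1)^3*40 + (-1)^4*35 + (-1)^5*70 + (-1)^6*67 + (-1)^7*25=0
rank(M)=35


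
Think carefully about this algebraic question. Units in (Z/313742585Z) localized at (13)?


Local ring = Z/62748517Z.
phi(62748517) = 13^6*(13-1) = 57921708


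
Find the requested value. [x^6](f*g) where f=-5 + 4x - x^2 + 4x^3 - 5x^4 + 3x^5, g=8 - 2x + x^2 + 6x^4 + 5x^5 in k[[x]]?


[x^6] = sum a_i*b_j, i+j=6
  4*5=20
  -1*6=-6
  -5*1=-5
  3*-2=-6
Sum=3


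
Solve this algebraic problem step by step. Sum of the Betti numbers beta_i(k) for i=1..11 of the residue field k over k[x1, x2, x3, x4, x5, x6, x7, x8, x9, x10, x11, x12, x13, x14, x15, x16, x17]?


Koszul resolution: beta_i(k)=C(n,i), n=17
C(17,1)=17, C(17,2)=136, C(17,3)=680, C(17,4)=2380, C(17,5)=6188, C(17,6)=12376, C(17,7)=19448, C(17,8)=24310, C(17,9)=24310, C(17,10)=19448, C(17,11)=12376
Sum=121669


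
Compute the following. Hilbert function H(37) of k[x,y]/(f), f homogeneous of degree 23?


H(t)=d for t>=d-1.
d=23, t=37
H(37)=23


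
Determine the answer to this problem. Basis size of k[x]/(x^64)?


Basis: 1,x,...,x^63
dim=64


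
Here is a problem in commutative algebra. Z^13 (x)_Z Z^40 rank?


rank(M(x)N) = rank(M)*rank(N)
13*40 = 520


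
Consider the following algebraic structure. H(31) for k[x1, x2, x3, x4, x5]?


C(d+n-1,n-1)=C(35,4)=52360


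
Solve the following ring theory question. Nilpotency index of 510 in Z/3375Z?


510^k mod 3375:
k=1: 510
k=2: 225
k=3: 0
First zero at k = 3


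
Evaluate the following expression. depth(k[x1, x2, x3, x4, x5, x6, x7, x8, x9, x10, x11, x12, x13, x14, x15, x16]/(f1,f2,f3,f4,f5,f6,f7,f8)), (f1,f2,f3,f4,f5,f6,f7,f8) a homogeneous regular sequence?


depth(R)=16
depth(R/I)=16-8=8


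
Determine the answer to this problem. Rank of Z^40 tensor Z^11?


rank(M(x)N) = rank(M)*rank(N)
40*11 = 440


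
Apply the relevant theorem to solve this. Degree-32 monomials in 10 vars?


C(d+n-1,n-1)=C(41,9)=350343565


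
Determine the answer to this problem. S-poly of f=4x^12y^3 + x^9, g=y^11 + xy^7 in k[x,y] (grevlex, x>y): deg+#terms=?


LT(f)=4x^12y^3, LT(g)=y^11
lcm(LM)=x^12y^11
S(f,g) (scaled by 4 to clear denominators) = y^8*f - 4x^12*g = -4x^13y^7 + x^9y^8
2 terms, deg 20.
20+2=22


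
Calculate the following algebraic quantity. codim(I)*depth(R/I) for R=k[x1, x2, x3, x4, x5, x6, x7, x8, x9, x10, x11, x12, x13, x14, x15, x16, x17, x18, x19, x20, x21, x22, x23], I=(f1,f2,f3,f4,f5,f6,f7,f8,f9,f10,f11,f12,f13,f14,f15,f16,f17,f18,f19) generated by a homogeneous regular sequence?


codim=19, depth=dim(R/I)=23-19=4
Product=19*4=76


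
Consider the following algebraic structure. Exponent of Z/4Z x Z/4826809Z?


Exponent = lcm of the cyclic orders; pairwise coprime => product.
2^2*13^6=4*4826809=19307236


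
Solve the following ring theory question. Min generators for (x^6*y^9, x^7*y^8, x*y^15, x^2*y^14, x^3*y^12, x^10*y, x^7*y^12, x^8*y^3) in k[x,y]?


Remove redundant (divisible by others).
x^7*y^12 redundant.
Min: x^10*y, x^8*y^3, x^7*y^8, x^6*y^9, x^3*y^12, x^2*y^14, x*y^15
Count=7


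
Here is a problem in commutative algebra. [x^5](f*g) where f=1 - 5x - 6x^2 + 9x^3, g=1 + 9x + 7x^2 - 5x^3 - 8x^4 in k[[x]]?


[x^5] = sum a_i*b_j, i+j=5
  -5*-8=40
  -6*-5=30
  9*7=63
Sum=133


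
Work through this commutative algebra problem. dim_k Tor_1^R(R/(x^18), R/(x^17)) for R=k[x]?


Tor_1(R/I,R/J)=(I cap J)/IJ=(x^18)/(x^35)
dim=35-18=min(18,17)=17


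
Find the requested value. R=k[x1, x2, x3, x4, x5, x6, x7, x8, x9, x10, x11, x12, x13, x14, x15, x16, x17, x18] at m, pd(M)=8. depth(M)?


pd+depth=depth(R)=18
depth=18-8=10


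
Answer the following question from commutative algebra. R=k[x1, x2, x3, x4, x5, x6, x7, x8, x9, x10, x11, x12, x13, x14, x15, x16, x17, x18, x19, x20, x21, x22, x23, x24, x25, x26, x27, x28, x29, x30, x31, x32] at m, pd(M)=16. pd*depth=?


pd+depth=32
depth=32-16=16
pd*depth=16*16=256


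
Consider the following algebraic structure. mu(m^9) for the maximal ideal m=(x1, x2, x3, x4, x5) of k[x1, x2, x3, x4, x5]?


Graded Nakayama: mu(m^d) = dim_k (m^d/m^(d+1)) = #degree-9 monomials in 5 vars
C(n+d-1,d)=C(13,9)=715


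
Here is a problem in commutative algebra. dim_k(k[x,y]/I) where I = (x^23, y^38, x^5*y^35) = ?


k[x,y]/I, I = (x^23, y^38, x^5*y^35)
Rect: 23x38=874. Corner: (23-5)x(38-35)=54.
dim = 874-54 = 820


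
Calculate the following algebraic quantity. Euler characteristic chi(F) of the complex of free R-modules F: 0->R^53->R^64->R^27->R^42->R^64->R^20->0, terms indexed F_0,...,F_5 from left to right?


chi = sum (-1)^i * rank:
(-1)^0*53=53
(-1)^1*64=-64
(-1)^2*27=27
(-1)^3*42=-42
(-1)^4*64=64
(-1)^5*20=-20
chi=18


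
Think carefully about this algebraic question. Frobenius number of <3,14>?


gcd(3,14)=1 => F=ab-a-b=3*14-3-14=42-17=25


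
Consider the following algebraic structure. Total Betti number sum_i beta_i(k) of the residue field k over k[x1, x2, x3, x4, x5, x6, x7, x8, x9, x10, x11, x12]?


Koszul resolution: beta_i(k)=C(n,i), n=12
sum_i C(12,i) = 2^12 = 4096


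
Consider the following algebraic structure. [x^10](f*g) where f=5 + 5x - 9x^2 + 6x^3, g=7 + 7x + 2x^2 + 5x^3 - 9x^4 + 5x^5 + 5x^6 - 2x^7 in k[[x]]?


[x^10] = sum a_i*b_j, i+j=10
  6*-2=-12
Sum=-12


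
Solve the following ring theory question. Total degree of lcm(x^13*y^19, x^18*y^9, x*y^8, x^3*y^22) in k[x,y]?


lcm = componentwise max:
x: max(13,18,1,3)=18
y: max(19,9,8,22)=22
Total=18+22=40


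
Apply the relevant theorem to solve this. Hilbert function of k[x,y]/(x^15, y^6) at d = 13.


k[x,y], I = (x^15, y^6), d = 13
Need i < 15 and d-i < 6.
Range: 8 <= i <= 13.
H(13) = 6


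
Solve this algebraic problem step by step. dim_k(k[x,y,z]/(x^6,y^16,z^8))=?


Basis: x^iy^jz^k, i<6,j<16,k<8
6*16*8=768


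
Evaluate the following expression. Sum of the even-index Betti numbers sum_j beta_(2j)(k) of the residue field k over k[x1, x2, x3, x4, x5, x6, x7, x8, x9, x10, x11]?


Koszul resolution: beta_i(k)=C(n,i), n=11
sum_even C(11,i) = 2^(n-1) = 2^10 = 1024


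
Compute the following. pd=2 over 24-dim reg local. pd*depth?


pd+depth=24
depth=24-2=22
pd*depth=2*22=44


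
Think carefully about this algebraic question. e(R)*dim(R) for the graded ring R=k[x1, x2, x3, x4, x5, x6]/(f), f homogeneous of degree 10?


e(R)=deg(f)=10, dim(R)=6-1=5
e*dim=10*5=50


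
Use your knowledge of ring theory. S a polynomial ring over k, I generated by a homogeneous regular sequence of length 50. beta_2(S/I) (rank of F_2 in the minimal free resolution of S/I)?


Regular sequence => Koszul complex is the minimal free resolution.
Syz_1 minimally generated by Koszul relations f_i*e_j - f_j*e_i (i<j): mu(Syz_1) = beta_2 = C(m,2) = m(m-1)/2
m=50
50*49/2 = 1225


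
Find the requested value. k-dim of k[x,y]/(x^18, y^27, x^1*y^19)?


k[x,y]/I, I = (x^18, y^27, x^1*y^19)
Rect: 18x27=486. Corner: (18-1)x(27-19)=136.
dim = 486-136 = 350


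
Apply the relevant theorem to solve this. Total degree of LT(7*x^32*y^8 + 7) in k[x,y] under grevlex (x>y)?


LT: 7*x^32*y^8
deg_x=32, deg_y=8
Total=32+8=40


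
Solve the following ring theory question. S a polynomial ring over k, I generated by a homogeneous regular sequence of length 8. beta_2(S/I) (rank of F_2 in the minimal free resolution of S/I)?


Regular sequence => Koszul complex is the minimal free resolution.
Syz_1 minimally generated by Koszul relations f_i*e_j - f_j*e_i (i<j): mu(Syz_1) = beta_2 = C(m,2) = m(m-1)/2
m=8
8*7/2 = 28


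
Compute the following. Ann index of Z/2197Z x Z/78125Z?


Exponent = lcm of the cyclic orders; pairwise coprime => product.
13^3*5^7=2197*78125=171640625


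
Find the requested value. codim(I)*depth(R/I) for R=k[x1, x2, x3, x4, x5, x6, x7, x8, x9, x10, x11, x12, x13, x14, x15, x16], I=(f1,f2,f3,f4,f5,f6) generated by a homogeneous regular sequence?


codim=6, depth=dim(R/I)=16-6=10
Product=6*10=60


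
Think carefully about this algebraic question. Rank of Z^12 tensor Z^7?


rank(M(x)N) = rank(M)*rank(N)
12*7 = 84


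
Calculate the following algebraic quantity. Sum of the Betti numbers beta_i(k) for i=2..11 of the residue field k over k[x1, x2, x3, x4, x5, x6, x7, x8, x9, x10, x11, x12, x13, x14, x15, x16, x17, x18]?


Koszul resolution: beta_i(k)=C(n,i), n=18
C(18,2)=153, C(18,3)=816, C(18,4)=3060, C(18,5)=8568, C(18,6)=18564, C(18,7)=31824, C(18,8)=43758, C(18,9)=48620, C(18,10)=43758, C(18,11)=31824
Sum=230945


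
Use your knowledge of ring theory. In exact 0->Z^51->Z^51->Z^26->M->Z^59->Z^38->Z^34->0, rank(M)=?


Alt sum=0:
(-1)^0*51 + (-1)^1*51 + (-1)^2*26 + (-1)^3*? + (-1)^4*59 + (-1)^5*38 + (-1)^6*34=0
rank(M)=81


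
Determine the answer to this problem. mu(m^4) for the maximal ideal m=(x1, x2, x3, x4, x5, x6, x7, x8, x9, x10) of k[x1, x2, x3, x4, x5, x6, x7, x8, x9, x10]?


Graded Nakayama: mu(m^d) = dim_k (m^d/m^(d+1)) = #degree-4 monomials in 10 vars
C(n+d-1,d)=C(13,4)=715


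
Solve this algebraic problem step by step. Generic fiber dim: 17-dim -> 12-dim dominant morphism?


dim(fiber)=dim(X)-dim(Y)=17-12=5


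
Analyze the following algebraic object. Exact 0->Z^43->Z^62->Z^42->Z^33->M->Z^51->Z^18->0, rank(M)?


Alt sum=0:
(-1)^0*43 + (-1)^1*62 + (-1)^2*42 + (-1)^3*33 + (-1)^4*? + (-1)^5*51 + (-1)^6*18=0
rank(M)=43


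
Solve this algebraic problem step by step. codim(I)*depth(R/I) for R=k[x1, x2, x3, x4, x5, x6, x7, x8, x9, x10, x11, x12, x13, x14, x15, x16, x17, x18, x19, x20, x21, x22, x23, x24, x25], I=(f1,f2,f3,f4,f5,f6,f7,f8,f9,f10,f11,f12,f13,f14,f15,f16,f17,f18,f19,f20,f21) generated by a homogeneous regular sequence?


codim=21, depth=dim(R/I)=25-21=4
Product=21*4=84


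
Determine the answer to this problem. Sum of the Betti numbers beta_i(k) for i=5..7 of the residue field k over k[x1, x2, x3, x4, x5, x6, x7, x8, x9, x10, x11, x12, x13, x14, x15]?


Koszul resolution: beta_i(k)=C(n,i), n=15
C(15,5)=3003, C(15,6)=5005, C(15,7)=6435
Sum=14443


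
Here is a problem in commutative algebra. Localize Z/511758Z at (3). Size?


3-primary part: 511758=3^9*26
Size=3^9=19683


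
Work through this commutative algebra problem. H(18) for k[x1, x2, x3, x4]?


C(d+n-1,n-1)=C(21,3)=1330


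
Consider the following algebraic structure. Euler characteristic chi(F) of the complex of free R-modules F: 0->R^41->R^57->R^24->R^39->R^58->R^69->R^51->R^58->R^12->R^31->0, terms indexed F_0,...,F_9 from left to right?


chi = sum (-1)^i * rank:
(-1)^0*41=41
(-1)^1*57=-57
(-1)^2*24=24
(-1)^3*39=-39
(-1)^4*58=58
(-1)^5*69=-69
(-1)^6*51=51
(-1)^7*58=-58
(-1)^8*12=12
(-1)^9*31=-31
chi=-68


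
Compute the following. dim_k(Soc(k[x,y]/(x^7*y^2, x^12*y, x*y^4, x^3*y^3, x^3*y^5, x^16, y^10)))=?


Socle = ann(m) = span of standard monomials u with x*u, y*u in I (staircase corners).
Redundant generators: x^3*y^5
Minimal generators: x^16, x^12*y, x^7*y^2, x^3*y^3, x*y^4, y^10
Corners: y^9, x^2y^3, x^6y^2, x^11y, x^15
Socle dim=5


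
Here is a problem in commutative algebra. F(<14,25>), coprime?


gcd(14,25)=1 => F=ab-a-b=14*25-14-25=350-39=311


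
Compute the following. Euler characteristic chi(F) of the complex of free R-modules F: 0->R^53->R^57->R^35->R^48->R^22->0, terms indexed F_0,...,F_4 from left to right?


chi = sum (-1)^i * rank:
(-1)^0*53=53
(-1)^1*57=-57
(-1)^2*35=35
(-1)^3*48=-48
(-1)^4*22=22
chi=5
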